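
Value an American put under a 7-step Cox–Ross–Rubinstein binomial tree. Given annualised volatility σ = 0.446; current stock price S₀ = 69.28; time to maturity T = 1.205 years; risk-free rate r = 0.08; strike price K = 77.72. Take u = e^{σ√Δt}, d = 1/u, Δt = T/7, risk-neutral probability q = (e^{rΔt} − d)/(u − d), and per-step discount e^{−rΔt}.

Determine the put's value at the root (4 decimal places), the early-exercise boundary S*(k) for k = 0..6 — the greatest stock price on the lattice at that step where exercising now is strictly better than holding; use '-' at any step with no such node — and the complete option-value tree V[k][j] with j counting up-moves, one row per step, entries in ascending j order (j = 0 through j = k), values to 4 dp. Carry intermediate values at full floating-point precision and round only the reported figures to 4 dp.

price = 15.4800
boundary = - - 47.8497 39.7663 47.8497 57.5763 47.8497
tree:
15.4800
21.8875 9.2781
29.8703 14.2342 4.4048
37.9537 21.0807 7.5422 1.2784
44.6716 29.8703 12.5686 2.5470 0.0000
50.2546 37.9537 20.1437 5.0746 0.0000 0.0000
54.8944 44.6716 29.8703 10.1104 0.0000 0.0000 0.0000
58.7504 50.2546 37.9537 20.1437 0.0000 0.0000 0.0000 0.0000

Δt=0.17214  u=1.20327  d=0.83107  q=0.49113  discount=0.98632
step 7 (expiry): payoffs max(K−S,0) = 58.7504 50.2546 37.9537 20.1437 0.0000 0.0000 0.0000 0.0000
step 6: (k=6,j=0): S=22.8256, (K−S)⁺=54.8944, hold=53.8315 ⇒ V=54.8944 exercise | (k=6,j=1): S=33.0484, (K−S)⁺=44.6716, hold=43.6086 ⇒ V=44.6716 exercise | (k=6,j=2): S=47.8497, (K−S)⁺=29.8703, hold=28.8073 ⇒ V=29.8703 exercise | (k=6,j=3): S=69.2800, (K−S)⁺=8.4400, hold=10.1104 ⇒ V=10.1104 continue | (k=6,j=4): S=100.3083, (K−S)⁺=0.0000, hold=0.0000 ⇒ V=0.0000 continue | (k=6,j=5): S=145.2330, (K−S)⁺=0.0000, hold=0.0000 ⇒ V=0.0000 continue | (k=6,j=6): S=210.2782, (K−S)⁺=0.0000, hold=0.0000 ⇒ V=0.0000 continue  boundary S*=47.8497
step 5: (k=5,j=0): S=27.4654, (K−S)⁺=50.2546, hold=49.1916 ⇒ V=50.2546 exercise | (k=5,j=1): S=39.7663, (K−S)⁺=37.9537, hold=36.8908 ⇒ V=37.9537 exercise | (k=5,j=2): S=57.5763, (K−S)⁺=20.1437, hold=19.8899 ⇒ V=20.1437 exercise | (k=5,j=3): S=83.3628, (K−S)⁺=0.0000, hold=5.0746 ⇒ V=5.0746 continue | (k=5,j=4): S=120.6983, (K−S)⁺=0.0000, hold=0.0000 ⇒ V=0.0000 continue | (k=5,j=5): S=174.7551, (K−S)⁺=0.0000, hold=0.0000 ⇒ V=0.0000 continue  boundary S*=57.5763
step 4: (k=4,j=0): S=33.0484, (K−S)⁺=44.6716, hold=43.6086 ⇒ V=44.6716 exercise | (k=4,j=1): S=47.8497, (K−S)⁺=29.8703, hold=28.8073 ⇒ V=29.8703 exercise | (k=4,j=2): S=69.2800, (K−S)⁺=8.4400, hold=12.5686 ⇒ V=12.5686 continue | (k=4,j=3): S=100.3083, (K−S)⁺=0.0000, hold=2.5470 ⇒ V=2.5470 continue | (k=4,j=4): S=145.2330, (K−S)⁺=0.0000, hold=0.0000 ⇒ V=0.0000 continue  boundary S*=47.8497
step 3: (k=3,j=0): S=39.7663, (K−S)⁺=37.9537, hold=36.8908 ⇒ V=37.9537 exercise | (k=3,j=1): S=57.5763, (K−S)⁺=20.1437, hold=21.0807 ⇒ V=21.0807 continue | (k=3,j=2): S=83.3628, (K−S)⁺=0.0000, hold=7.5422 ⇒ V=7.5422 continue | (k=3,j=3): S=120.6983, (K−S)⁺=0.0000, hold=1.2784 ⇒ V=1.2784 continue  boundary S*=39.7663
step 2: (k=2,j=0): S=47.8497, (K−S)⁺=29.8703, hold=29.2612 ⇒ V=29.8703 exercise | (k=2,j=1): S=69.2800, (K−S)⁺=8.4400, hold=14.2342 ⇒ V=14.2342 continue | (k=2,j=2): S=100.3083, (K−S)⁺=0.0000, hold=4.4048 ⇒ V=4.4048 continue  boundary S*=47.8497
step 1: (k=1,j=0): S=57.5763, (K−S)⁺=20.1437, hold=21.8875 ⇒ V=21.8875 continue | (k=1,j=1): S=83.3628, (K−S)⁺=0.0000, hold=9.2781 ⇒ V=9.2781 continue  boundary S*=-
step 0: (k=0,j=0): S=69.2800, (K−S)⁺=8.4400, hold=15.4800 ⇒ V=15.4800 continue  boundary S*=-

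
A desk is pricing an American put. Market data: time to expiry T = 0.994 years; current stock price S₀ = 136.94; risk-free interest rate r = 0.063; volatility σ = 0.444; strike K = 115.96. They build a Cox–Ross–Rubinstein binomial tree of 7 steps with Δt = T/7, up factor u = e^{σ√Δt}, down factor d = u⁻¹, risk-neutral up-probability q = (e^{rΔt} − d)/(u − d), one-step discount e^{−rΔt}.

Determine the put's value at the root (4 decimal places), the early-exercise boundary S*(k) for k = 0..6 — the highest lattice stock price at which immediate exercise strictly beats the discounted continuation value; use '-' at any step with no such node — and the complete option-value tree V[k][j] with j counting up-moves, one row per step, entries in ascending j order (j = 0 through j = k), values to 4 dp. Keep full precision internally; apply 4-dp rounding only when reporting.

Δt=0.14200  u=1.18212  d=0.84594  q=0.48500  discount=0.99109
step 7 (expiry): payoffs max(K−S,0) = 73.5086 56.6378 33.0623 0.1176 0.0000 0.0000 0.0000 0.0000
step 6: (k=6,j=0): S=50.1827, (K−S)⁺=65.7773, hold=64.7445 ⇒ V=65.7773 exercise | (k=6,j=1): S=70.1261, (K−S)⁺=45.8339, hold=44.8012 ⇒ V=45.8339 exercise | (k=6,j=2): S=97.9952, (K−S)⁺=17.9648, hold=16.9320 ⇒ V=17.9648 exercise | (k=6,j=3): S=136.9400, (K−S)⁺=0.0000, hold=0.0600 ⇒ V=0.0600 continue | (k=6,j=4): S=191.3620, (K−S)⁺=0.0000, hold=0.0000 ⇒ V=0.0000 continue | (k=6,j=5): S=267.4121, (K−S)⁺=0.0000, hold=0.0000 ⇒ V=0.0000 continue | (k=6,j=6): S=373.6857, (K−S)⁺=0.0000, hold=0.0000 ⇒ V=0.0000 continue  boundary S*=97.9952
step 5: (k=5,j=0): S=59.3222, (K−S)⁺=56.6378, hold=55.6051 ⇒ V=56.6378 exercise | (k=5,j=1): S=82.8977, (K−S)⁺=33.0623, hold=32.0296 ⇒ V=33.0623 exercise | (k=5,j=2): S=115.8424, (K−S)⁺=0.1176, hold=9.1983 ⇒ V=9.1983 continue | (k=5,j=3): S=161.8799, (K−S)⁺=0.0000, hold=0.0306 ⇒ V=0.0306 continue | (k=5,j=4): S=226.2134, (K−S)⁺=0.0000, hold=0.0000 ⇒ V=0.0000 continue | (k=5,j=5): S=316.1140, (K−S)⁺=0.0000, hold=0.0000 ⇒ V=0.0000 continue  boundary S*=82.8977
step 4: (k=4,j=0): S=70.1261, (K−S)⁺=45.8339, hold=44.8012 ⇒ V=45.8339 exercise | (k=4,j=1): S=97.9952, (K−S)⁺=17.9648, hold=21.2969 ⇒ V=21.2969 continue | (k=4,j=2): S=136.9400, (K−S)⁺=0.0000, hold=4.7097 ⇒ V=4.7097 continue | (k=4,j=3): S=191.3620, (K−S)⁺=0.0000, hold=0.0156 ⇒ V=0.0156 continue | (k=4,j=4): S=267.4121, (K−S)⁺=0.0000, hold=0.0000 ⇒ V=0.0000 continue  boundary S*=70.1261
step 3: (k=3,j=0): S=82.8977, (K−S)⁺=33.0623, hold=33.6313 ⇒ V=33.6313 continue | (k=3,j=1): S=115.8424, (K−S)⁺=0.1176, hold=13.1341 ⇒ V=13.1341 continue | (k=3,j=2): S=161.8799, (K−S)⁺=0.0000, hold=2.4114 ⇒ V=2.4114 continue | (k=3,j=3): S=226.2134, (K−S)⁺=0.0000, hold=0.0080 ⇒ V=0.0080 continue  boundary S*=-
step 2: (k=2,j=0): S=97.9952, (K−S)⁺=17.9648, hold=23.4792 ⇒ V=23.4792 continue | (k=2,j=1): S=136.9400, (K−S)⁺=0.0000, hold=7.8630 ⇒ V=7.8630 continue | (k=2,j=2): S=191.3620, (K−S)⁺=0.0000, hold=1.2347 ⇒ V=1.2347 continue  boundary S*=-
step 1: (k=1,j=0): S=115.8424, (K−S)⁺=0.1176, hold=15.7637 ⇒ V=15.7637 continue | (k=1,j=1): S=161.8799, (K−S)⁺=0.0000, hold=4.6068 ⇒ V=4.6068 continue  boundary S*=-
step 0: (k=0,j=0): S=136.9400, (K−S)⁺=0.0000, hold=10.2604 ⇒ V=10.2604 continue  boundary S*=-

price = 10.2604
boundary = - - - - 70.1261 82.8977 97.9952
tree:
10.2604
15.7637 4.6068
23.4792 7.8630 1.2347
33.6313 13.1341 2.4114 0.0080
45.8339 21.2969 4.7097 0.0156 0.0000
56.6378 33.0623 9.1983 0.0306 0.0000 0.0000
65.7773 45.8339 17.9648 0.0600 0.0000 0.0000 0.0000
73.5086 56.6378 33.0623 0.1176 0.0000 0.0000 0.0000 0.0000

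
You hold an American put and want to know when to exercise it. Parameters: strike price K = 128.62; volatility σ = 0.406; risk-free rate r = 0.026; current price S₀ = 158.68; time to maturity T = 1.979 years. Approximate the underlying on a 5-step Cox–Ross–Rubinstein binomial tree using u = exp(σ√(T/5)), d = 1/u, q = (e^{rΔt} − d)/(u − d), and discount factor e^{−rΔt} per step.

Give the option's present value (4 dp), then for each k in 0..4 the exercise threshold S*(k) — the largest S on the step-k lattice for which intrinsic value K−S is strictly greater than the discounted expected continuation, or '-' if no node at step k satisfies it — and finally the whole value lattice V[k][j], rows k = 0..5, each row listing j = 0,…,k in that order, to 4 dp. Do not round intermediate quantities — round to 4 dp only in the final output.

Δt=0.39580, u=1.29101, d=0.77459, q=0.45652, disc=e^(-rΔt)=0.98976
k=5 terminal: V=max(K-S,0) → 84.3741 54.8750 5.7085 0.0000 0.0000 0.0000
k=4: j=0 S=57.1219 intr=71.4981 cont=70.1812 V=71.4981[EX]; j=1 S=95.2056 intr=33.4144 cont=32.0976 V=33.4144[EX]; j=2 S=158.6800 intr=0.0000 cont=3.0707 V=3.0707[hold]; j=3 S=264.4733 intr=0.0000 cont=0.0000 V=0.0000[hold]; j=4 S=440.7998 intr=0.0000 cont=0.0000 V=0.0000[hold]  S*(4)=95.2056
k=3: j=0 S=73.7450 intr=54.8750 cont=53.5581 V=54.8750[EX]; j=1 S=122.9115 intr=5.7085 cont=19.3617 V=19.3617[hold]; j=2 S=204.8576 intr=0.0000 cont=1.6518 V=1.6518[hold]; j=3 S=341.4378 intr=0.0000 cont=0.0000 V=0.0000[hold]  S*(3)=73.7450
k=2: j=0 S=95.2056 intr=33.4144 cont=38.2667 V=38.2667[hold]; j=1 S=158.6800 intr=0.0000 cont=11.1613 V=11.1613[hold]; j=2 S=264.4733 intr=0.0000 cont=0.8885 V=0.8885[hold]  S*(2)=-
k=1: j=0 S=122.9115 intr=5.7085 cont=25.6275 V=25.6275[hold]; j=1 S=204.8576 intr=0.0000 cont=6.4053 V=6.4053[hold]  S*(1)=-
k=0: j=0 S=158.6800 intr=0.0000 cont=16.6797 V=16.6797[hold]  S*(0)=-

price = 16.6797
boundary = - - - 73.7450 95.2056
tree:
16.6797
25.6275 6.4053
38.2667 11.1613 0.8885
54.8750 19.3617 1.6518 0.0000
71.4981 33.4144 3.0707 0.0000 0.0000
84.3741 54.8750 5.7085 0.0000 0.0000 0.0000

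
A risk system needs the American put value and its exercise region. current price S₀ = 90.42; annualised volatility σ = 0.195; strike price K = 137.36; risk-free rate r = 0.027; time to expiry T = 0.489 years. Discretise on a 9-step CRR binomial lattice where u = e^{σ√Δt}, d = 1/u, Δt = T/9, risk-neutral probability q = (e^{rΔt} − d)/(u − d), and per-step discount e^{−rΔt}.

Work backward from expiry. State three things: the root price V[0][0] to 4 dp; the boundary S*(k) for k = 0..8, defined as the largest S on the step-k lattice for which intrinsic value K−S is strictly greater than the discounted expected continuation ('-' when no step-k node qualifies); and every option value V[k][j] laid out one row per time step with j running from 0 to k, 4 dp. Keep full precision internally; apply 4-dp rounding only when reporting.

Δt=0.05433  u=1.04650  d=0.95556  q=0.50478  discount=0.99853
step 9 (expiry): payoffs max(K−S,0) = 77.2976 71.5817 65.3217 58.4660 50.9579 42.7353 33.7301 23.8679 13.0672 1.2386
step 8: (k=8,j=0): S=62.8554, (K−S)⁺=74.5046, hold=74.3032 ⇒ V=74.5046 exercise | (k=8,j=1): S=68.8372, (K−S)⁺=68.5228, hold=68.3214 ⇒ V=68.5228 exercise | (k=8,j=2): S=75.3882, (K−S)⁺=61.9718, hold=61.7704 ⇒ V=61.9718 exercise | (k=8,j=3): S=82.5627, (K−S)⁺=54.7973, hold=54.5959 ⇒ V=54.7973 exercise | (k=8,j=4): S=90.4200, (K−S)⁺=46.9400, hold=46.7386 ⇒ V=46.9400 exercise | (k=8,j=5): S=99.0250, (K−S)⁺=38.3350, hold=38.1336 ⇒ V=38.3350 exercise | (k=8,j=6): S=108.4490, (K−S)⁺=28.9110, hold=28.7097 ⇒ V=28.9110 exercise | (k=8,j=7): S=118.7698, (K−S)⁺=18.5902, hold=18.3889 ⇒ V=18.5902 exercise | (k=8,j=8): S=130.0727, (K−S)⁺=7.2873, hold=7.0859 ⇒ V=7.2873 exercise  boundary S*=130.0727
step 7: (k=7,j=0): S=65.7783, (K−S)⁺=71.5817, hold=71.3803 ⇒ V=71.5817 exercise | (k=7,j=1): S=72.0383, (K−S)⁺=65.3217, hold=65.1204 ⇒ V=65.3217 exercise | (k=7,j=2): S=78.8940, (K−S)⁺=58.4660, hold=58.2647 ⇒ V=58.4660 exercise | (k=7,j=3): S=86.4021, (K−S)⁺=50.9579, hold=50.7565 ⇒ V=50.9579 exercise | (k=7,j=4): S=94.6247, (K−S)⁺=42.7353, hold=42.5339 ⇒ V=42.7353 exercise | (k=7,j=5): S=103.6299, (K−S)⁺=33.7301, hold=33.5287 ⇒ V=33.7301 exercise | (k=7,j=6): S=113.4921, (K−S)⁺=23.8679, hold=23.6665 ⇒ V=23.8679 exercise | (k=7,j=7): S=124.2928, (K−S)⁺=13.0672, hold=12.8658 ⇒ V=13.0672 exercise  boundary S*=124.2928
step 6: (k=6,j=0): S=68.8372, (K−S)⁺=68.5228, hold=68.3214 ⇒ V=68.5228 exercise | (k=6,j=1): S=75.3882, (K−S)⁺=61.9718, hold=61.7704 ⇒ V=61.9718 exercise | (k=6,j=2): S=82.5627, (K−S)⁺=54.7973, hold=54.5959 ⇒ V=54.7973 exercise | (k=6,j=3): S=90.4200, (K−S)⁺=46.9400, hold=46.7386 ⇒ V=46.9400 exercise | (k=6,j=4): S=99.0250, (K−S)⁺=38.3350, hold=38.1336 ⇒ V=38.3350 exercise | (k=6,j=5): S=108.4490, (K−S)⁺=28.9110, hold=28.7097 ⇒ V=28.9110 exercise | (k=6,j=6): S=118.7698, (K−S)⁺=18.5902, hold=18.3889 ⇒ V=18.5902 exercise  boundary S*=118.7698
step 5: (k=5,j=0): S=72.0383, (K−S)⁺=65.3217, hold=65.1204 ⇒ V=65.3217 exercise | (k=5,j=1): S=78.8940, (K−S)⁺=58.4660, hold=58.2647 ⇒ V=58.4660 exercise | (k=5,j=2): S=86.4021, (K−S)⁺=50.9579, hold=50.7565 ⇒ V=50.9579 exercise | (k=5,j=3): S=94.6247, (K−S)⁺=42.7353, hold=42.5339 ⇒ V=42.7353 exercise | (k=5,j=4): S=103.6299, (K−S)⁺=33.7301, hold=33.5287 ⇒ V=33.7301 exercise | (k=5,j=5): S=113.4921, (K−S)⁺=23.8679, hold=23.6665 ⇒ V=23.8679 exercise  boundary S*=113.4921
step 4: (k=4,j=0): S=75.3882, (K−S)⁺=61.9718, hold=61.7704 ⇒ V=61.9718 exercise | (k=4,j=1): S=82.5627, (K−S)⁺=54.7973, hold=54.5959 ⇒ V=54.7973 exercise | (k=4,j=2): S=90.4200, (K−S)⁺=46.9400, hold=46.7386 ⇒ V=46.9400 exercise | (k=4,j=3): S=99.0250, (K−S)⁺=38.3350, hold=38.1336 ⇒ V=38.3350 exercise | (k=4,j=4): S=108.4490, (K−S)⁺=28.9110, hold=28.7097 ⇒ V=28.9110 exercise  boundary S*=108.4490
step 3: (k=3,j=0): S=78.8940, (K−S)⁺=58.4660, hold=58.2647 ⇒ V=58.4660 exercise | (k=3,j=1): S=86.4021, (K−S)⁺=50.9579, hold=50.7565 ⇒ V=50.9579 exercise | (k=3,j=2): S=94.6247, (K−S)⁺=42.7353, hold=42.5339 ⇒ V=42.7353 exercise | (k=3,j=3): S=103.6299, (K−S)⁺=33.7301, hold=33.5287 ⇒ V=33.7301 exercise  boundary S*=103.6299
step 2: (k=2,j=0): S=82.5627, (K−S)⁺=54.7973, hold=54.5959 ⇒ V=54.7973 exercise | (k=2,j=1): S=90.4200, (K−S)⁺=46.9400, hold=46.7386 ⇒ V=46.9400 exercise | (k=2,j=2): S=99.0250, (K−S)⁺=38.3350, hold=38.1336 ⇒ V=38.3350 exercise  boundary S*=99.0250
step 1: (k=1,j=0): S=86.4021, (K−S)⁺=50.9579, hold=50.7565 ⇒ V=50.9579 exercise | (k=1,j=1): S=94.6247, (K−S)⁺=42.7353, hold=42.5339 ⇒ V=42.7353 exercise  boundary S*=94.6247
step 0: (k=0,j=0): S=90.4200, (K−S)⁺=46.9400, hold=46.7386 ⇒ V=46.9400 exercise  boundary S*=90.4200

price = 46.9400
boundary = 90.4200 94.6247 99.0250 103.6299 108.4490 113.4921 118.7698 124.2928 130.0727
tree:
46.9400
50.9579 42.7353
54.7973 46.9400 38.3350
58.4660 50.9579 42.7353 33.7301
61.9718 54.7973 46.9400 38.3350 28.9110
65.3217 58.4660 50.9579 42.7353 33.7301 23.8679
68.5228 61.9718 54.7973 46.9400 38.3350 28.9110 18.5902
71.5817 65.3217 58.4660 50.9579 42.7353 33.7301 23.8679 13.0672
74.5046 68.5228 61.9718 54.7973 46.9400 38.3350 28.9110 18.5902 7.2873
77.2976 71.5817 65.3217 58.4660 50.9579 42.7353 33.7301 23.8679 13.0672 1.2386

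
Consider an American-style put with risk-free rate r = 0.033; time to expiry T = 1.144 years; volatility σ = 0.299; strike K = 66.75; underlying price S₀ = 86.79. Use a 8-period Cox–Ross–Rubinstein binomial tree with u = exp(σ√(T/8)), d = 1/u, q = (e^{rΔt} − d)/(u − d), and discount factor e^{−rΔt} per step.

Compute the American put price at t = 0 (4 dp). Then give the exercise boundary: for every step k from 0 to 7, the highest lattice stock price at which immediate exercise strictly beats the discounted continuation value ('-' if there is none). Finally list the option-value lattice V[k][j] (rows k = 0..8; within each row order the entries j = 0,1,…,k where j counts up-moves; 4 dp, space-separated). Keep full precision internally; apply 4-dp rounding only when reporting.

params: Δt=0.14300 u=1.11971 d=0.89309 q=0.49264 e^(-rΔt)=0.99529
t_8 payoffs: 31.6238 22.7106 11.5358 0.0000 0.0000 0.0000 0.0000 0.0000 0.0000
t_7: node(7,0) S=39.3311 payoff=27.4189 vs cont=27.1046 → 27.4189 [stop]  node(7,1) S=49.3112 payoff=17.4388 vs cont=17.1245 → 17.4388 [stop]  node(7,2) S=61.8238 payoff=4.9262 vs cont=5.8253 → 5.8253 [wait]  node(7,3) S=77.5113 payoff=0.0000 vs cont=0.0000 → 0.0000 [wait]  node(7,4) S=97.1795 payoff=0.0000 vs cont=0.0000 → 0.0000 [wait]  node(7,5) S=121.8383 payoff=0.0000 vs cont=0.0000 → 0.0000 [wait]  node(7,6) S=152.7543 payoff=0.0000 vs cont=0.0000 → 0.0000 [wait]  node(7,7) S=191.5151 payoff=0.0000 vs cont=0.0000 → 0.0000 [wait]  ⇒ S*(7)=49.3112
t_6: node(6,0) S=44.0394 payoff=22.7106 vs cont=22.3964 → 22.7106 [stop]  node(6,1) S=55.2142 payoff=11.5358 vs cont=11.6624 → 11.6624 [wait]  node(6,2) S=69.2246 payoff=0.0000 vs cont=2.9416 → 2.9416 [wait]  node(6,3) S=86.7900 payoff=0.0000 vs cont=0.0000 → 0.0000 [wait]  node(6,4) S=108.8126 payoff=0.0000 vs cont=0.0000 → 0.0000 [wait]  node(6,5) S=136.4233 payoff=0.0000 vs cont=0.0000 → 0.0000 [wait]  node(6,6) S=171.0402 payoff=0.0000 vs cont=0.0000 → 0.0000 [wait]  ⇒ S*(6)=44.0394
t_5: node(5,0) S=49.3112 payoff=17.4388 vs cont=17.1866 → 17.4388 [stop]  node(5,1) S=61.8238 payoff=4.9262 vs cont=7.3316 → 7.3316 [wait]  node(5,2) S=77.5113 payoff=0.0000 vs cont=1.4855 → 1.4855 [wait]  node(5,3) S=97.1795 payoff=0.0000 vs cont=0.0000 → 0.0000 [wait]  node(5,4) S=121.8383 payoff=0.0000 vs cont=0.0000 → 0.0000 [wait]  node(5,5) S=152.7543 payoff=0.0000 vs cont=0.0000 → 0.0000 [wait]  ⇒ S*(5)=49.3112
t_4: node(4,0) S=55.2142 payoff=11.5358 vs cont=12.4009 → 12.4009 [wait]  node(4,1) S=69.2246 payoff=0.0000 vs cont=4.4306 → 4.4306 [wait]  node(4,2) S=86.7900 payoff=0.0000 vs cont=0.7501 → 0.7501 [wait]  node(4,3) S=108.8126 payoff=0.0000 vs cont=0.0000 → 0.0000 [wait]  node(4,4) S=136.4233 payoff=0.0000 vs cont=0.0000 → 0.0000 [wait]  ⇒ S*(4)=-
t_3: node(3,0) S=61.8238 payoff=4.9262 vs cont=8.4346 → 8.4346 [wait]  node(3,1) S=77.5113 payoff=0.0000 vs cont=2.6051 → 2.6051 [wait]  node(3,2) S=97.1795 payoff=0.0000 vs cont=0.3788 → 0.3788 [wait]  node(3,3) S=121.8383 payoff=0.0000 vs cont=0.0000 → 0.0000 [wait]  ⇒ S*(3)=-
t_2: node(2,0) S=69.2246 payoff=0.0000 vs cont=5.5366 → 5.5366 [wait]  node(2,1) S=86.7900 payoff=0.0000 vs cont=1.5013 → 1.5013 [wait]  node(2,2) S=108.8126 payoff=0.0000 vs cont=0.1913 → 0.1913 [wait]  ⇒ S*(2)=-
t_1: node(1,0) S=77.5113 payoff=0.0000 vs cont=3.5319 → 3.5319 [wait]  node(1,1) S=97.1795 payoff=0.0000 vs cont=0.8519 → 0.8519 [wait]  ⇒ S*(1)=-
t_0: node(0,0) S=86.7900 payoff=0.0000 vs cont=2.2012 → 2.2012 [wait]  ⇒ S*(0)=-

price = 2.2012
boundary = - - - - - 49.3112 44.0394 49.3112
tree:
2.2012
3.5319 0.8519
5.5366 1.5013 0.1913
8.4346 2.6051 0.3788 0.0000
12.4009 4.4306 0.7501 0.0000 0.0000
17.4388 7.3316 1.4855 0.0000 0.0000 0.0000
22.7106 11.6624 2.9416 0.0000 0.0000 0.0000 0.0000
27.4189 17.4388 5.8253 0.0000 0.0000 0.0000 0.0000 0.0000
31.6238 22.7106 11.5358 0.0000 0.0000 0.0000 0.0000 0.0000 0.0000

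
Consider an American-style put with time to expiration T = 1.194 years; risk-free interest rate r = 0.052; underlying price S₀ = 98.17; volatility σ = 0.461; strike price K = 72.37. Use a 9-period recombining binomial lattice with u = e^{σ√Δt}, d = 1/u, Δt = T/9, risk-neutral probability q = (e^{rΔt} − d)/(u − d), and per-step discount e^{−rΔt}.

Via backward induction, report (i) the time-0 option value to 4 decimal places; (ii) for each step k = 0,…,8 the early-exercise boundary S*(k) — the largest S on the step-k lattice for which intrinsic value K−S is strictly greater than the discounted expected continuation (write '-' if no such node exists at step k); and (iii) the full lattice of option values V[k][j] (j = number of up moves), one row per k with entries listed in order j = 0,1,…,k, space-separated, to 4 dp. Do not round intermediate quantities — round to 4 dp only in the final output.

Δt=0.13267, u=1.18283, d=0.84543, q=0.47864, disc=e^(-rΔt)=0.99313
k=9 terminal: V=max(K-S,0) → 50.7095 42.0649 29.9703 13.0489 0.0000 0.0000 0.0000 0.0000 0.0000 0.0000
k=8: j=0 S=25.6208 intr=46.7492 cont=46.2517 V=46.7492[EX]; j=1 S=35.8459 intr=36.5241 cont=36.0266 V=36.5241[EX]; j=2 S=50.1517 intr=22.2183 cont=21.7208 V=22.2183[EX]; j=3 S=70.1669 intr=2.2031 cont=6.7565 V=6.7565[hold]; j=4 S=98.1700 intr=0.0000 cont=0.0000 V=0.0000[hold]; j=5 S=137.3489 intr=0.0000 cont=0.0000 V=0.0000[hold]; j=6 S=192.1639 intr=0.0000 cont=0.0000 V=0.0000[hold]; j=7 S=268.8552 intr=0.0000 cont=0.0000 V=0.0000[hold]; j=8 S=376.1534 intr=0.0000 cont=0.0000 V=0.0000[hold]  S*(8)=50.1517
k=7: j=0 S=30.3051 intr=42.0649 cont=41.5673 V=42.0649[EX]; j=1 S=42.3997 intr=29.9703 cont=29.4728 V=29.9703[EX]; j=2 S=59.3211 intr=13.0489 cont=14.7158 V=14.7158[hold]; j=3 S=82.9957 intr=0.0000 cont=3.4983 V=3.4983[hold]; j=4 S=116.1187 intr=0.0000 cont=0.0000 V=0.0000[hold]; j=5 S=162.4608 intr=0.0000 cont=0.0000 V=0.0000[hold]; j=6 S=227.2978 intr=0.0000 cont=0.0000 V=0.0000[hold]; j=7 S=318.0107 intr=0.0000 cont=0.0000 V=0.0000[hold]  S*(7)=42.3997
k=6: j=0 S=35.8459 intr=36.5241 cont=36.0266 V=36.5241[EX]; j=1 S=50.1517 intr=22.2183 cont=22.5131 V=22.5131[hold]; j=2 S=70.1669 intr=2.2031 cont=9.2825 V=9.2825[hold]; j=3 S=98.1700 intr=0.0000 cont=1.8114 V=1.8114[hold]; j=4 S=137.3489 intr=0.0000 cont=0.0000 V=0.0000[hold]; j=5 S=192.1639 intr=0.0000 cont=0.0000 V=0.0000[hold]; j=6 S=268.8552 intr=0.0000 cont=0.0000 V=0.0000[hold]  S*(6)=35.8459
k=5: j=0 S=42.3997 intr=29.9703 cont=29.6129 V=29.9703[EX]; j=1 S=59.3211 intr=13.0489 cont=16.0692 V=16.0692[hold]; j=2 S=82.9957 intr=0.0000 cont=5.6673 V=5.6673[hold]; j=3 S=116.1187 intr=0.0000 cont=0.9379 V=0.9379[hold]; j=4 S=162.4608 intr=0.0000 cont=0.0000 V=0.0000[hold]; j=5 S=227.2978 intr=0.0000 cont=0.0000 V=0.0000[hold]  S*(5)=42.3997
k=4: j=0 S=50.1517 intr=22.2183 cont=23.1564 V=23.1564[hold]; j=1 S=70.1669 intr=2.2031 cont=11.0142 V=11.0142[hold]; j=2 S=98.1700 intr=0.0000 cont=3.3802 V=3.3802[hold]; j=3 S=137.3489 intr=0.0000 cont=0.4856 V=0.4856[hold]; j=4 S=192.1639 intr=0.0000 cont=0.0000 V=0.0000[hold]  S*(4)=-
k=3: j=0 S=59.3211 intr=13.0489 cont=17.2255 V=17.2255[hold]; j=1 S=82.9957 intr=0.0000 cont=7.3097 V=7.3097[hold]; j=2 S=116.1187 intr=0.0000 cont=1.9810 V=1.9810[hold]; j=3 S=162.4608 intr=0.0000 cont=0.2514 V=0.2514[hold]  S*(3)=-
k=2: j=0 S=70.1669 intr=2.2031 cont=12.3936 V=12.3936[hold]; j=1 S=98.1700 intr=0.0000 cont=4.7265 V=4.7265[hold]; j=2 S=137.3489 intr=0.0000 cont=1.1453 V=1.1453[hold]  S*(2)=-
k=1: j=0 S=82.9957 intr=0.0000 cont=8.6639 V=8.6639[hold]; j=1 S=116.1187 intr=0.0000 cont=2.9917 V=2.9917[hold]  S*(1)=-
k=0: j=0 S=98.1700 intr=0.0000 cont=5.9080 V=5.9080[hold]  S*(0)=-

price = 5.9080
boundary = - - - - - 42.3997 35.8459 42.3997 50.1517
tree:
5.9080
8.6639 2.9917
12.3936 4.7265 1.1453
17.2255 7.3097 1.9810 0.2514
23.1564 11.0142 3.3802 0.4856 0.0000
29.9703 16.0692 5.6673 0.9379 0.0000 0.0000
36.5241 22.5131 9.2825 1.8114 0.0000 0.0000 0.0000
42.0649 29.9703 14.7158 3.4983 0.0000 0.0000 0.0000 0.0000
46.7492 36.5241 22.2183 6.7565 0.0000 0.0000 0.0000 0.0000 0.0000
50.7095 42.0649 29.9703 13.0489 0.0000 0.0000 0.0000 0.0000 0.0000 0.0000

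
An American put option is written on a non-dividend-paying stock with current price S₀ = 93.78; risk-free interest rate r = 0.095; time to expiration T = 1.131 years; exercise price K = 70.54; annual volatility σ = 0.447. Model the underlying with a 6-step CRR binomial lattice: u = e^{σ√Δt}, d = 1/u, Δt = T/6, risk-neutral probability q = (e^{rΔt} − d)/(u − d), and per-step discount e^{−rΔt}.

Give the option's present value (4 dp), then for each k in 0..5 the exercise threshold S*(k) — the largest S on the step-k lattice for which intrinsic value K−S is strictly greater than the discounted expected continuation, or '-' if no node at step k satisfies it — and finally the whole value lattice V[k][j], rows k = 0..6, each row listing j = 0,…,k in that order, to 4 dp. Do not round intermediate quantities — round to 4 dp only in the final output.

price = 4.7016
boundary = - - - - 43.1492 52.3910
tree:
4.7016
7.6730 1.8756
12.1896 3.3966 0.4099
18.7037 6.0628 0.8311 0.0000
27.3908 10.6219 1.6851 0.0000 0.0000
35.0024 18.1490 3.4167 0.0000 0.0000 0.0000
41.2713 27.3908 6.9277 0.0000 0.0000 0.0000 0.0000

Δt=0.18850  u=1.21418  d=0.82360  q=0.49789  discount=0.98225
step 6 (expiry): payoffs max(K−S,0) = 41.2713 27.3908 6.9277 0.0000 0.0000 0.0000 0.0000
step 5: (k=5,j=0): S=35.5376, (K−S)⁺=35.0024, hold=33.7505 ⇒ V=35.0024 exercise | (k=5,j=1): S=52.3910, (K−S)⁺=18.1490, hold=16.8970 ⇒ V=18.1490 exercise | (k=5,j=2): S=77.2371, (K−S)⁺=0.0000, hold=3.4167 ⇒ V=3.4167 continue | (k=5,j=3): S=113.8662, (K−S)⁺=0.0000, hold=0.0000 ⇒ V=0.0000 continue | (k=5,j=4): S=167.8663, (K−S)⁺=0.0000, hold=0.0000 ⇒ V=0.0000 continue | (k=5,j=5): S=247.4757, (K−S)⁺=0.0000, hold=0.0000 ⇒ V=0.0000 continue  boundary S*=52.3910
step 4: (k=4,j=0): S=43.1492, (K−S)⁺=27.3908, hold=26.1389 ⇒ V=27.3908 exercise | (k=4,j=1): S=63.6123, (K−S)⁺=6.9277, hold=10.6219 ⇒ V=10.6219 continue | (k=4,j=2): S=93.7800, (K−S)⁺=0.0000, hold=1.6851 ⇒ V=1.6851 continue | (k=4,j=3): S=138.2545, (K−S)⁺=0.0000, hold=0.0000 ⇒ V=0.0000 continue | (k=4,j=4): S=203.8206, (K−S)⁺=0.0000, hold=0.0000 ⇒ V=0.0000 continue  boundary S*=43.1492
step 3: (k=3,j=0): S=52.3910, (K−S)⁺=18.1490, hold=18.7037 ⇒ V=18.7037 continue | (k=3,j=1): S=77.2371, (K−S)⁺=0.0000, hold=6.0628 ⇒ V=6.0628 continue | (k=3,j=2): S=113.8662, (K−S)⁺=0.0000, hold=0.8311 ⇒ V=0.8311 continue | (k=3,j=3): S=167.8663, (K−S)⁺=0.0000, hold=0.0000 ⇒ V=0.0000 continue  boundary S*=-
step 2: (k=2,j=0): S=63.6123, (K−S)⁺=6.9277, hold=12.1896 ⇒ V=12.1896 continue | (k=2,j=1): S=93.7800, (K−S)⁺=0.0000, hold=3.3966 ⇒ V=3.3966 continue | (k=2,j=2): S=138.2545, (K−S)⁺=0.0000, hold=0.4099 ⇒ V=0.4099 continue  boundary S*=-
step 1: (k=1,j=0): S=77.2371, (K−S)⁺=0.0000, hold=7.6730 ⇒ V=7.6730 continue | (k=1,j=1): S=113.8662, (K−S)⁺=0.0000, hold=1.8756 ⇒ V=1.8756 continue  boundary S*=-
step 0: (k=0,j=0): S=93.7800, (K−S)⁺=0.0000, hold=4.7016 ⇒ V=4.7016 continue  boundary S*=-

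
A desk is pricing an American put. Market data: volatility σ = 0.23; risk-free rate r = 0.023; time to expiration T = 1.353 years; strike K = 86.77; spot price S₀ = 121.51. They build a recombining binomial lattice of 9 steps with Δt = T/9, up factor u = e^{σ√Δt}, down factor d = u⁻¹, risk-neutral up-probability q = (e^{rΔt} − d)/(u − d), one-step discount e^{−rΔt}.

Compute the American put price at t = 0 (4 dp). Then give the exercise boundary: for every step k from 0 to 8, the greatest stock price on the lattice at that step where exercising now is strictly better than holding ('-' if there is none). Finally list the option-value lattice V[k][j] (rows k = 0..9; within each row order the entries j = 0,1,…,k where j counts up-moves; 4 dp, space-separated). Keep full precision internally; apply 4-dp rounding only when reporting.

params: Δt=0.15033 u=1.09327 d=0.91468 q=0.49711 e^(-rΔt)=0.99655
t_9 payoffs: 32.3137 21.6811 8.9725 0.0000 0.0000 0.0000 0.0000 0.0000 0.0000 0.0000
t_8: node(8,0) S=59.5357 payoff=27.2343 vs cont=26.9348 → 27.2343 [stop]  node(8,1) S=71.1600 payoff=15.6100 vs cont=15.3105 → 15.6100 [stop]  node(8,2) S=85.0540 payoff=1.7160 vs cont=4.4966 → 4.4966 [wait]  node(8,3) S=101.6608 payoff=0.0000 vs cont=0.0000 → 0.0000 [wait]  node(8,4) S=121.5100 payoff=0.0000 vs cont=0.0000 → 0.0000 [wait]  node(8,5) S=145.2348 payoff=0.0000 vs cont=0.0000 → 0.0000 [wait]  node(8,6) S=173.5918 payoff=0.0000 vs cont=0.0000 → 0.0000 [wait]  node(8,7) S=207.4856 payoff=0.0000 vs cont=0.0000 → 0.0000 [wait]  node(8,8) S=247.9971 payoff=0.0000 vs cont=0.0000 → 0.0000 [wait]  ⇒ S*(8)=71.1600
t_7: node(7,0) S=65.0889 payoff=21.6811 vs cont=21.3816 → 21.6811 [stop]  node(7,1) S=77.7975 payoff=8.9725 vs cont=10.0505 → 10.0505 [wait]  node(7,2) S=92.9874 payoff=0.0000 vs cont=2.2535 → 2.2535 [wait]  node(7,3) S=111.1432 payoff=0.0000 vs cont=0.0000 → 0.0000 [wait]  node(7,4) S=132.8438 payoff=0.0000 vs cont=0.0000 → 0.0000 [wait]  node(7,5) S=158.7815 payoff=0.0000 vs cont=0.0000 → 0.0000 [wait]  node(7,6) S=189.7836 payoff=0.0000 vs cont=0.0000 → 0.0000 [wait]  node(7,7) S=226.8387 payoff=0.0000 vs cont=0.0000 → 0.0000 [wait]  ⇒ S*(7)=65.0889
t_6: node(6,0) S=71.1600 payoff=15.6100 vs cont=15.8445 → 15.8445 [wait]  node(6,1) S=85.0540 payoff=1.7160 vs cont=6.1532 → 6.1532 [wait]  node(6,2) S=101.6608 payoff=0.0000 vs cont=1.1293 → 1.1293 [wait]  node(6,3) S=121.5100 payoff=0.0000 vs cont=0.0000 → 0.0000 [wait]  node(6,4) S=145.2348 payoff=0.0000 vs cont=0.0000 → 0.0000 [wait]  node(6,5) S=173.5918 payoff=0.0000 vs cont=0.0000 → 0.0000 [wait]  node(6,6) S=207.4856 payoff=0.0000 vs cont=0.0000 → 0.0000 [wait]  ⇒ S*(6)=-
t_5: node(5,0) S=77.7975 payoff=8.9725 vs cont=10.9887 → 10.9887 [wait]  node(5,1) S=92.9874 payoff=0.0000 vs cont=3.6431 → 3.6431 [wait]  node(5,2) S=111.1432 payoff=0.0000 vs cont=0.5660 → 0.5660 [wait]  node(5,3) S=132.8438 payoff=0.0000 vs cont=0.0000 → 0.0000 [wait]  node(5,4) S=158.7815 payoff=0.0000 vs cont=0.0000 → 0.0000 [wait]  node(5,5) S=189.7836 payoff=0.0000 vs cont=0.0000 → 0.0000 [wait]  ⇒ S*(5)=-
t_4: node(4,0) S=85.0540 payoff=1.7160 vs cont=7.3118 → 7.3118 [wait]  node(4,1) S=101.6608 payoff=0.0000 vs cont=2.1061 → 2.1061 [wait]  node(4,2) S=121.5100 payoff=0.0000 vs cont=0.2836 → 0.2836 [wait]  node(4,3) S=145.2348 payoff=0.0000 vs cont=0.0000 → 0.0000 [wait]  node(4,4) S=173.5918 payoff=0.0000 vs cont=0.0000 → 0.0000 [wait]  ⇒ S*(4)=-
t_3: node(3,0) S=92.9874 payoff=0.0000 vs cont=4.7077 → 4.7077 [wait]  node(3,1) S=111.1432 payoff=0.0000 vs cont=1.1960 → 1.1960 [wait]  node(3,2) S=132.8438 payoff=0.0000 vs cont=0.1421 → 0.1421 [wait]  node(3,3) S=158.7815 payoff=0.0000 vs cont=0.0000 → 0.0000 [wait]  ⇒ S*(3)=-
t_2: node(2,0) S=101.6608 payoff=0.0000 vs cont=2.9517 → 2.9517 [wait]  node(2,1) S=121.5100 payoff=0.0000 vs cont=0.6698 → 0.6698 [wait]  node(2,2) S=145.2348 payoff=0.0000 vs cont=0.0712 → 0.0712 [wait]  ⇒ S*(2)=-
t_1: node(1,0) S=111.1432 payoff=0.0000 vs cont=1.8111 → 1.8111 [wait]  node(1,1) S=132.8438 payoff=0.0000 vs cont=0.3710 → 0.3710 [wait]  ⇒ S*(1)=-
t_0: node(0,0) S=121.5100 payoff=0.0000 vs cont=1.0914 → 1.0914 [wait]  ⇒ S*(0)=-

price = 1.0914
boundary = - - - - - - - 65.0889 71.1600
tree:
1.0914
1.8111 0.3710
2.9517 0.6698 0.0712
4.7077 1.1960 0.1421 0.0000
7.3118 2.1061 0.2836 0.0000 0.0000
10.9887 3.6431 0.5660 0.0000 0.0000 0.0000
15.8445 6.1532 1.1293 0.0000 0.0000 0.0000 0.0000
21.6811 10.0505 2.2535 0.0000 0.0000 0.0000 0.0000 0.0000
27.2343 15.6100 4.4966 0.0000 0.0000 0.0000 0.0000 0.0000 0.0000
32.3137 21.6811 8.9725 0.0000 0.0000 0.0000 0.0000 0.0000 0.0000 0.0000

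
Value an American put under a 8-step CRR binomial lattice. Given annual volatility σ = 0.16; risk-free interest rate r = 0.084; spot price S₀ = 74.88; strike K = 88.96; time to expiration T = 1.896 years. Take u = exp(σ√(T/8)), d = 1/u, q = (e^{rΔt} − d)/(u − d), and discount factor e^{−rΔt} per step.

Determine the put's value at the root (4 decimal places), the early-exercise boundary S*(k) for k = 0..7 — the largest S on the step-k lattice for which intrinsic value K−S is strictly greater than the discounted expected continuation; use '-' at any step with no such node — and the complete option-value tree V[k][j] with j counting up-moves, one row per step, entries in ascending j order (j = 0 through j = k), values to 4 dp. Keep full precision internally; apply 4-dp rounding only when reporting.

price = 14.0800
boundary = 74.8800 80.9457 74.8800 80.9457 74.8800 80.9457 74.8800 80.9457
tree:
14.0800
19.6912 8.0143
24.8819 14.0800 4.1780
29.6837 19.6912 8.0143 1.8577
34.1256 24.8819 14.0800 3.9222 0.5962
38.2347 29.6837 19.6912 8.0143 1.4297 0.0818
42.0358 34.1256 24.8819 14.0800 3.4013 0.2136 0.0000
45.5521 38.2347 29.6837 19.6912 8.0143 0.5578 0.0000 0.0000
48.8049 42.0358 34.1256 24.8819 14.0800 1.4572 0.0000 0.0000 0.0000

Δt=0.23700  u=1.08101  d=0.92506  q=0.60948  discount=0.98029
step 8 (expiry): payoffs max(K−S,0) = 48.8049 42.0358 34.1256 24.8819 14.0800 1.4572 0.0000 0.0000 0.0000
step 7: (k=7,j=0): S=43.4079, (K−S)⁺=45.5521, hold=43.7986 ⇒ V=45.5521 exercise | (k=7,j=1): S=50.7253, (K−S)⁺=38.2347, hold=36.4812 ⇒ V=38.2347 exercise | (k=7,j=2): S=59.2763, (K−S)⁺=29.6837, hold=27.9302 ⇒ V=29.6837 exercise | (k=7,j=3): S=69.2688, (K−S)⁺=19.6912, hold=17.9377 ⇒ V=19.6912 exercise | (k=7,j=4): S=80.9457, (K−S)⁺=8.0143, hold=6.2608 ⇒ V=8.0143 exercise | (k=7,j=5): S=94.5911, (K−S)⁺=0.0000, hold=0.5578 ⇒ V=0.5578 continue | (k=7,j=6): S=110.5367, (K−S)⁺=0.0000, hold=0.0000 ⇒ V=0.0000 continue | (k=7,j=7): S=129.1704, (K−S)⁺=0.0000, hold=0.0000 ⇒ V=0.0000 continue  boundary S*=80.9457
step 6: (k=6,j=0): S=46.9242, (K−S)⁺=42.0358, hold=40.2823 ⇒ V=42.0358 exercise | (k=6,j=1): S=54.8344, (K−S)⁺=34.1256, hold=32.3721 ⇒ V=34.1256 exercise | (k=6,j=2): S=64.0781, (K−S)⁺=24.8819, hold=23.1284 ⇒ V=24.8819 exercise | (k=6,j=3): S=74.8800, (K−S)⁺=14.0800, hold=12.3265 ⇒ V=14.0800 exercise | (k=6,j=4): S=87.5028, (K−S)⁺=1.4572, hold=3.4013 ⇒ V=3.4013 continue | (k=6,j=5): S=102.2536, (K−S)⁺=0.0000, hold=0.2136 ⇒ V=0.2136 continue | (k=6,j=6): S=119.4909, (K−S)⁺=0.0000, hold=0.0000 ⇒ V=0.0000 continue  boundary S*=74.8800
step 5: (k=5,j=0): S=50.7253, (K−S)⁺=38.2347, hold=36.4812 ⇒ V=38.2347 exercise | (k=5,j=1): S=59.2763, (K−S)⁺=29.6837, hold=27.9302 ⇒ V=29.6837 exercise | (k=5,j=2): S=69.2688, (K−S)⁺=19.6912, hold=17.9377 ⇒ V=19.6912 exercise | (k=5,j=3): S=80.9457, (K−S)⁺=8.0143, hold=7.4223 ⇒ V=8.0143 exercise | (k=5,j=4): S=94.5911, (K−S)⁺=0.0000, hold=1.4297 ⇒ V=1.4297 continue | (k=5,j=5): S=110.5367, (K−S)⁺=0.0000, hold=0.0818 ⇒ V=0.0818 continue  boundary S*=80.9457
step 4: (k=4,j=0): S=54.8344, (K−S)⁺=34.1256, hold=32.3721 ⇒ V=34.1256 exercise | (k=4,j=1): S=64.0781, (K−S)⁺=24.8819, hold=23.1284 ⇒ V=24.8819 exercise | (k=4,j=2): S=74.8800, (K−S)⁺=14.0800, hold=12.3265 ⇒ V=14.0800 exercise | (k=4,j=3): S=87.5028, (K−S)⁺=1.4572, hold=3.9222 ⇒ V=3.9222 continue | (k=4,j=4): S=102.2536, (K−S)⁺=0.0000, hold=0.5962 ⇒ V=0.5962 continue  boundary S*=74.8800
step 3: (k=3,j=0): S=59.2763, (K−S)⁺=29.6837, hold=27.9302 ⇒ V=29.6837 exercise | (k=3,j=1): S=69.2688, (K−S)⁺=19.6912, hold=17.9377 ⇒ V=19.6912 exercise | (k=3,j=2): S=80.9457, (K−S)⁺=8.0143, hold=7.7336 ⇒ V=8.0143 exercise | (k=3,j=3): S=94.5911, (K−S)⁺=0.0000, hold=1.8577 ⇒ V=1.8577 continue  boundary S*=80.9457
step 2: (k=2,j=0): S=64.0781, (K−S)⁺=24.8819, hold=23.1284 ⇒ V=24.8819 exercise | (k=2,j=1): S=74.8800, (K−S)⁺=14.0800, hold=12.3265 ⇒ V=14.0800 exercise | (k=2,j=2): S=87.5028, (K−S)⁺=1.4572, hold=4.1780 ⇒ V=4.1780 continue  boundary S*=74.8800
step 1: (k=1,j=0): S=69.2688, (K−S)⁺=19.6912, hold=17.9377 ⇒ V=19.6912 exercise | (k=1,j=1): S=80.9457, (K−S)⁺=8.0143, hold=7.8863 ⇒ V=8.0143 exercise  boundary S*=80.9457
step 0: (k=0,j=0): S=74.8800, (K−S)⁺=14.0800, hold=12.3265 ⇒ V=14.0800 exercise  boundary S*=74.8800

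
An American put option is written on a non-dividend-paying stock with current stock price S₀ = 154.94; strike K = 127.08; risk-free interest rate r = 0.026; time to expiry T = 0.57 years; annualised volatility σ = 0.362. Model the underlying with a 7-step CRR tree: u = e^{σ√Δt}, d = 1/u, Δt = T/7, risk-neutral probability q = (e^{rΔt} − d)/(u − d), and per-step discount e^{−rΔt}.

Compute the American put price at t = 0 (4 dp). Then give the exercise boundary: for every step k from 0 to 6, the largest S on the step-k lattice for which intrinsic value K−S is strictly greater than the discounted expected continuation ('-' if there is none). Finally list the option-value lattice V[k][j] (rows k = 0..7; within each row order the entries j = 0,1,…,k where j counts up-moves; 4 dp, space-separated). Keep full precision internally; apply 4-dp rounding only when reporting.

params: Δt=0.08143 u=1.10882 d=0.90186 q=0.48444 e^(-rΔt)=0.99789
t_7 payoffs: 51.8956 34.6417 13.4281 0.0000 0.0000 0.0000 0.0000 0.0000
t_6: node(6,0) S=83.3662 payoff=43.7138 vs cont=43.4451 → 43.7138 [stop]  node(6,1) S=102.4978 payoff=24.5822 vs cont=24.3135 → 24.5822 [stop]  node(6,2) S=126.0199 payoff=1.0601 vs cont=6.9084 → 6.9084 [wait]  node(6,3) S=154.9400 payoff=0.0000 vs cont=0.0000 → 0.0000 [wait]  node(6,4) S=190.4970 payoff=0.0000 vs cont=0.0000 → 0.0000 [wait]  node(6,5) S=234.2139 payoff=0.0000 vs cont=0.0000 → 0.0000 [wait]  node(6,6) S=287.9633 payoff=0.0000 vs cont=0.0000 → 0.0000 [wait]  ⇒ S*(6)=102.4978
t_5: node(5,0) S=92.4383 payoff=34.6417 vs cont=34.3729 → 34.6417 [stop]  node(5,1) S=113.6519 payoff=13.4281 vs cont=15.9864 → 15.9864 [wait]  node(5,2) S=139.7337 payoff=0.0000 vs cont=3.5542 → 3.5542 [wait]  node(5,3) S=171.8011 payoff=0.0000 vs cont=0.0000 → 0.0000 [wait]  node(5,4) S=211.2275 payoff=0.0000 vs cont=0.0000 → 0.0000 [wait]  node(5,5) S=259.7018 payoff=0.0000 vs cont=0.0000 → 0.0000 [wait]  ⇒ S*(5)=92.4383
t_4: node(4,0) S=102.4978 payoff=24.5822 vs cont=25.5502 → 25.5502 [wait]  node(4,1) S=126.0199 payoff=1.0601 vs cont=9.9427 → 9.9427 [wait]  node(4,2) S=154.9400 payoff=0.0000 vs cont=1.8285 → 1.8285 [wait]  node(4,3) S=190.4970 payoff=0.0000 vs cont=0.0000 → 0.0000 [wait]  node(4,4) S=234.2139 payoff=0.0000 vs cont=0.0000 → 0.0000 [wait]  ⇒ S*(4)=-
t_3: node(3,0) S=113.6519 payoff=13.4281 vs cont=17.9513 → 17.9513 [wait]  node(3,1) S=139.7337 payoff=0.0000 vs cont=5.9992 → 5.9992 [wait]  node(3,2) S=171.8011 payoff=0.0000 vs cont=0.9407 → 0.9407 [wait]  node(3,3) S=211.2275 payoff=0.0000 vs cont=0.0000 → 0.0000 [wait]  ⇒ S*(3)=-
t_2: node(2,0) S=126.0199 payoff=1.0601 vs cont=12.1355 → 12.1355 [wait]  node(2,1) S=154.9400 payoff=0.0000 vs cont=3.5411 → 3.5411 [wait]  node(2,2) S=190.4970 payoff=0.0000 vs cont=0.4840 → 0.4840 [wait]  ⇒ S*(2)=-
t_1: node(1,0) S=139.7337 payoff=0.0000 vs cont=7.9552 → 7.9552 [wait]  node(1,1) S=171.8011 payoff=0.0000 vs cont=2.0558 → 2.0558 [wait]  ⇒ S*(1)=-
t_0: node(0,0) S=154.9400 payoff=0.0000 vs cont=5.0865 → 5.0865 [wait]  ⇒ S*(0)=-

price = 5.0865
boundary = - - - - - 92.4383 102.4978
tree:
5.0865
7.9552 2.0558
12.1355 3.5411 0.4840
17.9513 5.9992 0.9407 0.0000
25.5502 9.9427 1.8285 0.0000 0.0000
34.6417 15.9864 3.5542 0.0000 0.0000 0.0000
43.7138 24.5822 6.9084 0.0000 0.0000 0.0000 0.0000
51.8956 34.6417 13.4281 0.0000 0.0000 0.0000 0.0000 0.0000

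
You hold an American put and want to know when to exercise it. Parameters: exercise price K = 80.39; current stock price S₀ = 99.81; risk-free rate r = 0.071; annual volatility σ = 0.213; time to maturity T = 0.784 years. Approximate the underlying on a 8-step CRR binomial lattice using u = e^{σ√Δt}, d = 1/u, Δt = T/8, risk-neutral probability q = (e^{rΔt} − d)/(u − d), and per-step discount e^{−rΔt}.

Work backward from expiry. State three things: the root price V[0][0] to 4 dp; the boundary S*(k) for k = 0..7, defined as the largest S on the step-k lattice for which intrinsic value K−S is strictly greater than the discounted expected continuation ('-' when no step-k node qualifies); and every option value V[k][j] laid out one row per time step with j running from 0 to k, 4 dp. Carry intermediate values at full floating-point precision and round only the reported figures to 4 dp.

Δt=0.09800, u=1.06895, d=0.93549, q=0.53565, disc=e^(-rΔt)=0.99307
k=8 terminal: V=max(K-S,0) → 21.8429 13.4905 3.9466 0.0000 0.0000 0.0000 0.0000 0.0000 0.0000
k=7: j=0 S=62.5841 intr=17.8059 cont=17.2485 V=17.8059[EX]; j=1 S=71.5124 intr=8.8776 cont=8.3202 V=8.8776[EX]; j=2 S=81.7144 intr=0.0000 cont=1.8199 V=1.8199[hold]; j=3 S=93.3717 intr=0.0000 cont=0.0000 V=0.0000[hold]; j=4 S=106.6922 intr=0.0000 cont=0.0000 V=0.0000[hold]; j=5 S=121.9129 intr=0.0000 cont=0.0000 V=0.0000[hold]; j=6 S=139.3050 intr=0.0000 cont=0.0000 V=0.0000[hold]; j=7 S=159.1783 intr=0.0000 cont=0.0000 V=0.0000[hold]  S*(7)=71.5124
k=6: j=0 S=66.8995 intr=13.4905 cont=12.9331 V=13.4905[EX]; j=1 S=76.4434 intr=3.9466 cont=5.0618 V=5.0618[hold]; j=2 S=87.3488 intr=0.0000 cont=0.8392 V=0.8392[hold]; j=3 S=99.8100 intr=0.0000 cont=0.0000 V=0.0000[hold]; j=4 S=114.0489 intr=0.0000 cont=0.0000 V=0.0000[hold]; j=5 S=130.3192 intr=0.0000 cont=0.0000 V=0.0000[hold]; j=6 S=148.9105 intr=0.0000 cont=0.0000 V=0.0000[hold]  S*(6)=66.8995
k=5: j=0 S=71.5124 intr=8.8776 cont=8.9134 V=8.9134[hold]; j=1 S=81.7144 intr=0.0000 cont=2.7805 V=2.7805[hold]; j=2 S=93.3717 intr=0.0000 cont=0.3870 V=0.3870[hold]; j=3 S=106.6922 intr=0.0000 cont=0.0000 V=0.0000[hold]; j=4 S=121.9129 intr=0.0000 cont=0.0000 V=0.0000[hold]; j=5 S=139.3050 intr=0.0000 cont=0.0000 V=0.0000[hold]  S*(5)=-
k=4: j=0 S=76.4434 intr=3.9466 cont=5.5893 V=5.5893[hold]; j=1 S=87.3488 intr=0.0000 cont=1.4880 V=1.4880[hold]; j=2 S=99.8100 intr=0.0000 cont=0.1784 V=0.1784[hold]; j=3 S=114.0489 intr=0.0000 cont=0.0000 V=0.0000[hold]; j=4 S=130.3192 intr=0.0000 cont=0.0000 V=0.0000[hold]  S*(4)=-
k=3: j=0 S=81.7144 intr=0.0000 cont=3.3689 V=3.3689[hold]; j=1 S=93.3717 intr=0.0000 cont=0.7811 V=0.7811[hold]; j=2 S=106.6922 intr=0.0000 cont=0.0823 V=0.0823[hold]; j=3 S=121.9129 intr=0.0000 cont=0.0000 V=0.0000[hold]  S*(3)=-
k=2: j=0 S=87.3488 intr=0.0000 cont=1.9690 V=1.9690[hold]; j=1 S=99.8100 intr=0.0000 cont=0.4040 V=0.4040[hold]; j=2 S=114.0489 intr=0.0000 cont=0.0379 V=0.0379[hold]  S*(2)=-
k=1: j=0 S=93.3717 intr=0.0000 cont=1.1228 V=1.1228[hold]; j=1 S=106.6922 intr=0.0000 cont=0.2065 V=0.2065[hold]  S*(1)=-
k=0: j=0 S=99.8100 intr=0.0000 cont=0.6276 V=0.6276[hold]  S*(0)=-

price = 0.6276
boundary = - - - - - - 66.8995 71.5124
tree:
0.6276
1.1228 0.2065
1.9690 0.4040 0.0379
3.3689 0.7811 0.0823 0.0000
5.5893 1.4880 0.1784 0.0000 0.0000
8.9134 2.7805 0.3870 0.0000 0.0000 0.0000
13.4905 5.0618 0.8392 0.0000 0.0000 0.0000 0.0000
17.8059 8.8776 1.8199 0.0000 0.0000 0.0000 0.0000 0.0000
21.8429 13.4905 3.9466 0.0000 0.0000 0.0000 0.0000 0.0000 0.0000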